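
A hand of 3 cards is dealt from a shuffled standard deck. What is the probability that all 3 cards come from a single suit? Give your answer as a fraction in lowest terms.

There are C(52,3) = 22100 possible 3-card hands.
Hands of one suit: 4 suits × C(13,3) = 4·286 = 1144.
Probability = 1144/22100 = 22/425.

22/425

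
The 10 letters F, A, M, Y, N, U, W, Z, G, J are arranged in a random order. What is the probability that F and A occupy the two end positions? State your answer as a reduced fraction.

There are 10! = 3628800 arrangements.
Place F and A at the ends in 2 ways, arrange the remaining 8 in 8! = 40320 ways: 2·40320 = 80640.
Probability = 80640/3628800 = 1/45.

1/45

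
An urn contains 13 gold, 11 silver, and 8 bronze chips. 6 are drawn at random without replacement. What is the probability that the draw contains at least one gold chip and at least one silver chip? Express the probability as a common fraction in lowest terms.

There are C(32,6) = 906192 possible draws.
By inclusion-exclusion on the complements, draws missing all gold or all silver: C(19,6) + C(21,6) − C(8,6) = 27132 + 54264 − 28 = 81368.
So draws with at least one of each: 906192 − 81368 = 824824, probability 824824/906192 = 14729/16182.

14729/16182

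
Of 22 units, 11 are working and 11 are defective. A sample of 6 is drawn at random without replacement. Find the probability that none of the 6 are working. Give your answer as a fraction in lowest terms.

There are C(22,6) = 74613 possible selections.
Selections with no working (all defective): C(11,6) = 462.
Probability = 462/74613 = 2/323.

2/323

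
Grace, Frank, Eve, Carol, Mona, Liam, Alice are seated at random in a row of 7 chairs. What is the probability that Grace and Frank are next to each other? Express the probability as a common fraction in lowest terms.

There are 7! = 5040 arrangements.
Treat Grace and Frank as a block: 6! arrangements of the blocks × 2 orders within the block = 2·720 = 1440.
Probability = 1440/5040 = 2/7.

2/7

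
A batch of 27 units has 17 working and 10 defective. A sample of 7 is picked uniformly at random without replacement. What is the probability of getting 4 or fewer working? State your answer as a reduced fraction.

1993/3795

There are C(27,7) = 888030 ways to choose the 7.
Count the complement (more than 4 working): C(17,5)·C(10,2) + C(17,6)·C(10,1) + C(17,7)·C(10,0) = 278460 + 123760 + 19448 = 421668.
Probability = 1 − 421668/888030 = 466362/888030 = 1993/3795.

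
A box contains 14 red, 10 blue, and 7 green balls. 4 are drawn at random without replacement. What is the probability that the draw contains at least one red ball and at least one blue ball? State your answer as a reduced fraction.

661/899

There are C(31,4) = 31465 possible draws.
By inclusion-exclusion on the complements, draws missing all red or all blue: C(17,4) + C(21,4) − C(7,4) = 2380 + 5985 − 35 = 8330.
So draws with at least one of each: 31465 − 8330 = 23135, probability 23135/31465 = 661/899.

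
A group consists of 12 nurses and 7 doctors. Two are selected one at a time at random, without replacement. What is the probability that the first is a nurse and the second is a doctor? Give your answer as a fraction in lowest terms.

14/57

Multiply the conditional probabilities at each draw: 12/19 · 7/18 = 84/342 = 14/57.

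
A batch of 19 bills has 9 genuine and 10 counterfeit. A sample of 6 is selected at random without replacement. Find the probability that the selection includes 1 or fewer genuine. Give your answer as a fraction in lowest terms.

Total selections: C(19,6) = 27132.
Favorable selections (1 or fewer genuine): C(9,0)·C(10,6) + C(9,1)·C(10,5) = 210 + 2268 = 2478.
Probability = 2478/27132 = 59/646.

59/646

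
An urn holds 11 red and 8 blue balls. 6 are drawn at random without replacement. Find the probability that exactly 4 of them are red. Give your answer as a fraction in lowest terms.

Total number of selections: C(19,6) = 27132.
Selections with exactly 4 red: choose 4 of the 11 red and 2 of the 8 blue, C(11,4)·C(8,2) = 330·28 = 9240.
Probability = 9240/27132 = 110/323.

110/323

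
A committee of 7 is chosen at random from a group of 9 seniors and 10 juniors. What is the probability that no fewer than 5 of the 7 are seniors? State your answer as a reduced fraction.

Total selections: C(19,7) = 50388.
Favorable selections (no fewer than 5 seniors): C(9,5)·C(10,2) + C(9,6)·C(10,1) + C(9,7)·C(10,0) = 5670 + 840 + 36 = 6546.
Probability = 6546/50388 = 1091/8398.

1091/8398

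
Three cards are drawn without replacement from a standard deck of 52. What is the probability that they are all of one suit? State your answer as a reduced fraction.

22/425

There are C(52,3) = 22100 possible 3-card hands.
Hands of one suit: 4 suits × C(13,3) = 4·286 = 1144.
Probability = 1144/22100 = 22/425.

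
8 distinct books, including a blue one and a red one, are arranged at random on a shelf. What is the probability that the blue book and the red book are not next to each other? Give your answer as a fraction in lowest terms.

3/4

There are 8! = 40320 arrangements.
Arrangements with the blue book and the red book adjacent: 2·7! = 10080.
So not adjacent: 40320 − 10080 = 30240, probability 30240/40320 = 3/4.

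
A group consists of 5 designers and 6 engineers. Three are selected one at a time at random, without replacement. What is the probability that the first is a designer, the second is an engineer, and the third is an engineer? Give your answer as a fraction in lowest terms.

5/33

Multiply the conditional probabilities at each draw: 5/11 · 6/10 · 5/9 = 150/990 = 5/33.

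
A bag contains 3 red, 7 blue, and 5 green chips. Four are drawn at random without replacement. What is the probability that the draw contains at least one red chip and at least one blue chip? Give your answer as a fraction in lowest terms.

There are C(15,4) = 1365 possible draws.
By inclusion-exclusion on the complements, draws missing all red or all blue: C(12,4) + C(8,4) − C(5,4) = 495 + 70 − 5 = 560.
So draws with at least one of each: 1365 − 560 = 805, probability 805/1365 = 23/39.

23/39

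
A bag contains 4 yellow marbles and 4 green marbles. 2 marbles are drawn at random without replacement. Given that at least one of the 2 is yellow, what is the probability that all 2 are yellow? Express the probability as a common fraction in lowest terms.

Work in counts. Selections with at least one yellow: C(8,2) − C(4,2) = 28 − 6 = 22.
Of those, selections where all 2 are yellow: C(4,2) = 6.
Conditional probability = 6/22 = 3/11.

3/11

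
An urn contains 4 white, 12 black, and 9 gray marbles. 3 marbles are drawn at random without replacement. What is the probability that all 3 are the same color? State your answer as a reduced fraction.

There are C(25,3) = 2300 ways to draw 3 marbles.
All same color: C(4,3) + C(12,3) + C(9,3) = 4 + 220 + 84 = 308.
Probability = 308/2300 = 77/575.

77/575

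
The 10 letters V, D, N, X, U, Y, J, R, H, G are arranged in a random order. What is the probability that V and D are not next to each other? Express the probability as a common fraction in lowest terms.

There are 10! = 3628800 arrangements.
Arrangements with V and D adjacent: 2·9! = 725760.
So not adjacent: 3628800 − 725760 = 2903040, probability 2903040/3628800 = 4/5.

4/5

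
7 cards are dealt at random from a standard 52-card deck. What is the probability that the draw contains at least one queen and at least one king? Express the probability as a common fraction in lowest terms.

3105873/16723070

There are C(52,7) = 133784560 possible draws.
By inclusion-exclusion on the complements, draws missing all queens or all kings: C(48,7) + C(48,7) − C(44,7) = 73629072 + 73629072 − 38320568 = 108937576.
So draws with at least one of each: 133784560 − 108937576 = 24846984, probability 24846984/133784560 = 3105873/16723070.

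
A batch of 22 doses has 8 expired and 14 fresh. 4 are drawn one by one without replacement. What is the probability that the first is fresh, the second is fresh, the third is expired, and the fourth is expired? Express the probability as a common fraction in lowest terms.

182/3135

Multiply the conditional probabilities at each draw: 14/22 · 13/21 · 8/20 · 7/19 = 10192/175560 = 182/3135.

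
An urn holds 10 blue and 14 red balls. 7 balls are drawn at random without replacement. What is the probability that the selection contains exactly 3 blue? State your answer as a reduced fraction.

The sample space is all 7-subsets of the 24: C(24,7) = 346104.
Selections with exactly 3 blue: choose 3 of the 10 blue and 4 of the 14 red, C(10,3)·C(14,4) = 120·1001 = 120120.
Probability = 120120/346104 = 455/1311.

455/1311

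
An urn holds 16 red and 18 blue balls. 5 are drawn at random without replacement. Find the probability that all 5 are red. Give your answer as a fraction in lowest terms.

There are C(34,5) = 278256 possible selections.
Selections with all red: C(16,5) = 4368.
Probability = 4368/278256 = 91/5797.

91/5797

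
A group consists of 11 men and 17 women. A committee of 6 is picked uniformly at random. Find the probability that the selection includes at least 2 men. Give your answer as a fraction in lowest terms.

Total selections: C(28,6) = 376740.
Count the complement (fewer than 2 men): C(11,0)·C(17,6) + C(11,1)·C(17,5) = 12376 + 68068 = 80444.
Probability = 1 − 80444/376740 = 296296/376740 = 814/1035.

814/1035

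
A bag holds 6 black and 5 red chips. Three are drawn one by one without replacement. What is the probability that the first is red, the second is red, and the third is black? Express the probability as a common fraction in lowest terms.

Multiply the conditional probabilities at each draw: 5/11 · 4/10 · 6/9 = 120/990 = 4/33.

4/33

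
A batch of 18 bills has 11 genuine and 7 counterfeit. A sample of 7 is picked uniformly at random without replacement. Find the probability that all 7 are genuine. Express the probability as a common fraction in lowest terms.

55/5304

There are C(18,7) = 31824 possible selections.
Selections with all genuine: C(11,7) = 330.
Probability = 330/31824 = 55/5304.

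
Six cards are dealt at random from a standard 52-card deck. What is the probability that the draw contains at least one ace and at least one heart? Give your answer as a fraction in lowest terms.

6772177/20358520

There are C(52,6) = 20358520 possible draws.
By inclusion-exclusion on the complements, draws missing all aces or all hearts: C(48,6) + C(39,6) − C(36,6) = 12271512 + 3262623 − 1947792 = 13586343.
So draws with at least one of each: 20358520 − 13586343 = 6772177, probability 6772177/20358520.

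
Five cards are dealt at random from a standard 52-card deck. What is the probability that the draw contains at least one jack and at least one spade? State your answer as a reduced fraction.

There are C(52,5) = 2598960 possible draws.
By inclusion-exclusion on the complements, draws missing all jacks or all spades: C(48,5) + C(39,5) − C(36,5) = 1712304 + 575757 − 376992 = 1911069.
So draws with at least one of each: 2598960 − 1911069 = 687891, probability 687891/2598960 = 229297/866320.

229297/866320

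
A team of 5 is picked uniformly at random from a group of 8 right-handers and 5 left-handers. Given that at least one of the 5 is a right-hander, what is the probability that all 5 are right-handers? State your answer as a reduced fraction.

Work in counts. Selections with at least one right-hander: C(13,5) − C(5,5) = 1287 − 1 = 1286.
Of those, selections where all 5 are right-handers: C(8,5) = 56.
Conditional probability = 56/1286 = 28/643.

28/643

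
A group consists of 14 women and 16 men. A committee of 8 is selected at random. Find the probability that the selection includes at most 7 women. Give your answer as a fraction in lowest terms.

149998/150075

Total selections: C(30,8) = 5852925.
Favorable selections (at most 7 women): C(14,0)·C(16,8) + C(14,1)·C(16,7) + C(14,2)·C(16,6) + C(14,3)·C(16,5) + C(14,4)·C(16,4) + C(14,5)·C(16,3) + C(14,6)·C(16,2) + C(14,7)·C(16,1) = 12870 + 160160 + 728728 + 1589952 + 1821820 + 1121120 + 360360 + 54912 = 5849922.
Probability = 5849922/5852925 = 149998/150075.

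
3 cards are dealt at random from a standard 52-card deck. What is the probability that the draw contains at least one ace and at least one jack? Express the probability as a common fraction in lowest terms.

There are C(52,3) = 22100 possible draws.
By inclusion-exclusion on the complements, draws missing all aces or all jacks: C(48,3) + C(48,3) − C(44,3) = 17296 + 17296 − 13244 = 21348.
So draws with at least one of each: 22100 − 21348 = 752, probability 752/22100 = 188/5525.

188/5525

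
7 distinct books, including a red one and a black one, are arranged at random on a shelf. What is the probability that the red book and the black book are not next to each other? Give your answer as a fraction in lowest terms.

There are 7! = 5040 arrangements.
Arrangements with the red book and the black book adjacent: 2·6! = 1440.
So not adjacent: 5040 − 1440 = 3600, probability 3600/5040 = 5/7.

5/7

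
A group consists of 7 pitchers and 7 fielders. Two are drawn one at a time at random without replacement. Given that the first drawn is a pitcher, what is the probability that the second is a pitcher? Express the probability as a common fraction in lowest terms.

6/13

After removing one pitcher, 13 remain: 6 pitchers and 7 fielders.
So the probability the next is a pitcher is 6/13.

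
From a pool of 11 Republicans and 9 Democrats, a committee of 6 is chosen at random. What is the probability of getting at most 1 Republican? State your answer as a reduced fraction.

Total selections: C(20,6) = 38760.
Favorable selections (at most 1 Republican): C(11,0)·C(9,6) + C(11,1)·C(9,5) = 84 + 1386 = 1470.
Probability = 1470/38760 = 49/1292.

49/1292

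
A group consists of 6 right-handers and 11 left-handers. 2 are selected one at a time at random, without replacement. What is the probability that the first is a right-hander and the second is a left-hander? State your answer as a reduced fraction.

33/136

Multiply the conditional probabilities at each draw: 6/17 · 11/16 = 66/272 = 33/136.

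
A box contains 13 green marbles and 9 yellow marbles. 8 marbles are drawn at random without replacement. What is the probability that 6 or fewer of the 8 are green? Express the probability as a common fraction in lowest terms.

3061/3230

Total selections: C(22,8) = 319770.
Favorable selections (6 or fewer green): C(13,0)·C(9,8) + C(13,1)·C(9,7) + C(13,2)·C(9,6) + C(13,3)·C(9,5) + C(13,4)·C(9,4) + C(13,5)·C(9,3) + C(13,6)·C(9,2) = 9 + 468 + 6552 + 36036 + 90090 + 108108 + 61776 = 303039.
Probability = 303039/319770 = 3061/3230.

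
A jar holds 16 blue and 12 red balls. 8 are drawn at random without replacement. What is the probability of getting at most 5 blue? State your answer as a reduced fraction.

There are C(28,8) = 3108105 ways to choose the 8.
Count the complement (more than 5 blue): C(16,6)·C(12,2) + C(16,7)·C(12,1) + C(16,8)·C(12,0) = 528528 + 137280 + 12870 = 678678.
Probability = 1 − 678678/3108105 = 2429427/3108105 = 809/1035.

809/1035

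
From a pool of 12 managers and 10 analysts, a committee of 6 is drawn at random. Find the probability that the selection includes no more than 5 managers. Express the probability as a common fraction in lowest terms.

319/323

There are C(22,6) = 74613 ways to choose the 6.
The complement is exactly 6 managers: C(12,6)·C(10,0) = 924.
Probability = 1 − 924/74613 = 73689/74613 = 319/323.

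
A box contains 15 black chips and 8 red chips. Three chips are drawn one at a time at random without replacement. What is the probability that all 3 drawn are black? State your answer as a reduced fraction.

65/253

Multiply the conditional probabilities at each draw: 15/23 · 14/22 · 13/21 = 2730/10626 = 65/253.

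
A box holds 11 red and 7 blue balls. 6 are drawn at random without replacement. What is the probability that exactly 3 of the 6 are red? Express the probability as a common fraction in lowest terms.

There are C(18,6) = 18564 ways to choose 6 from 18.
Selections with exactly 3 red: choose 3 of the 11 red and 3 of the 7 blue, C(11,3)·C(7,3) = 165·35 = 5775.
Probability = 5775/18564 = 275/884.

275/884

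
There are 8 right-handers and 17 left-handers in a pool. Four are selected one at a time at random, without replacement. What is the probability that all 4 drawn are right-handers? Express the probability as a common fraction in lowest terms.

7/1265

Multiply the conditional probabilities at each draw: 8/25 · 7/24 · 6/23 · 5/22 = 1680/303600 = 7/1265.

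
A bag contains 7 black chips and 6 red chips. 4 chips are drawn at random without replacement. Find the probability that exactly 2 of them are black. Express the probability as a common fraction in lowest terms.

The sample space is all 4-subsets of the 13: C(13,4) = 715.
Selections with exactly 2 black: choose 2 of the 7 black and 2 of the 6 red, C(7,2)·C(6,2) = 21·15 = 315.
Probability = 315/715 = 63/143.

63/143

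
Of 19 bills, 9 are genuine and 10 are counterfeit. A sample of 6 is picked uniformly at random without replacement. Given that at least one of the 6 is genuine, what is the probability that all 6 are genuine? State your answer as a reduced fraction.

Work in counts. Selections with at least one genuine: C(19,6) − C(10,6) = 27132 − 210 = 26922.
Of those, selections where all 6 are genuine: C(9,6) = 84.
Conditional probability = 84/26922 = 2/641.

2/641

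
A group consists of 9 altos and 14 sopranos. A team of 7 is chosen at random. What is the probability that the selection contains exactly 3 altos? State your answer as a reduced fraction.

Total number of selections: C(23,7) = 245157.
Selections with exactly 3 altos: choose 3 of the 9 altos and 4 of the 14 sopranos, C(9,3)·C(14,4) = 84·1001 = 84084.
Probability = 84084/245157 = 2548/7429.

2548/7429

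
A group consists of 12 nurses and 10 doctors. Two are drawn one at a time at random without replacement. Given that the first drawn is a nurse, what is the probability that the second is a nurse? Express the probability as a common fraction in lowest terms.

After removing one nurse, 21 remain: 11 nurses and 10 doctors.
So the probability the next is a nurse is 11/21.

11/21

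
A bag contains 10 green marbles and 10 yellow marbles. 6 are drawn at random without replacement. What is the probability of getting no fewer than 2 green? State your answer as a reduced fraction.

1201/1292

There are C(20,6) = 38760 ways to choose the 6.
Count the complement (fewer than 2 green): C(10,0)·C(10,6) + C(10,1)·C(10,5) = 210 + 2520 = 2730.
Probability = 1 − 2730/38760 = 36030/38760 = 1201/1292.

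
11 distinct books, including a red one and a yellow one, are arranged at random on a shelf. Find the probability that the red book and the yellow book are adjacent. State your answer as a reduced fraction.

2/11

There are 11! = 39916800 arrangements.
Treat the red book and the yellow book as a block: 10! arrangements of the blocks × 2 orders within the block = 2·3628800 = 7257600.
Probability = 7257600/39916800 = 2/11.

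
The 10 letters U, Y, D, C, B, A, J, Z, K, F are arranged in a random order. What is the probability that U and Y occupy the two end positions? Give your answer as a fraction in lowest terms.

1/45

There are 10! = 3628800 arrangements.
Place U and Y at the ends in 2 ways, arrange the remaining 8 in 8! = 40320 ways: 2·40320 = 80640.
Probability = 80640/3628800 = 1/45.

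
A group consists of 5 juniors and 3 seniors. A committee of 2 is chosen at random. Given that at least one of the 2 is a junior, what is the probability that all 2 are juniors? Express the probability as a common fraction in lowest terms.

Work in counts. Selections with at least one junior: C(8,2) − C(3,2) = 28 − 3 = 25.
Of those, selections where all 2 are juniors: C(5,2) = 10.
Conditional probability = 10/25 = 2/5.

2/5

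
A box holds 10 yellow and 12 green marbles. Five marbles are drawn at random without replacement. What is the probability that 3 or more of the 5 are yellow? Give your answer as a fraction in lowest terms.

54/133

There are C(22,5) = 26334 ways to choose the 5.
Favorable selections (3 or more yellow): C(10,3)·C(12,2) + C(10,4)·C(12,1) + C(10,5)·C(12,0) = 7920 + 2520 + 252 = 10692.
Probability = 10692/26334 = 54/133.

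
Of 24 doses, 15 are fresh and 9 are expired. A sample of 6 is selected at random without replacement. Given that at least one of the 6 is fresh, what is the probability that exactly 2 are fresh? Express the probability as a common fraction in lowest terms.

Work in counts. Selections with at least one fresh: C(24,6) − C(9,6) = 134596 − 84 = 134512.
Of those, selections where exactly 2 are fresh: C(15,2)·C(9,4) = 105·126 = 13230.
Conditional probability = 13230/134512 = 945/9608.

945/9608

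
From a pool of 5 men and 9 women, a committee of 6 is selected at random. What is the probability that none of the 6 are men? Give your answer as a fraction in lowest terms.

There are C(14,6) = 3003 possible selections.
Selections with no men (all women): C(9,6) = 84.
Probability = 84/3003 = 4/143.

4/143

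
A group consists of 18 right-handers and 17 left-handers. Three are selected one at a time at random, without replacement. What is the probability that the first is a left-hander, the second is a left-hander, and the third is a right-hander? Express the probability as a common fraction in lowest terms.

Multiply the conditional probabilities at each draw: 17/35 · 16/34 · 18/33 = 4896/39270 = 48/385.

48/385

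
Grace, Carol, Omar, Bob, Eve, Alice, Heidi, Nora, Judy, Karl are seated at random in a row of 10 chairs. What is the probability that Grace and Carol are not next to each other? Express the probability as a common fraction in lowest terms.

There are 10! = 3628800 arrangements.
Arrangements with Grace and Carol adjacent: 2·9! = 725760.
So not adjacent: 3628800 − 725760 = 2903040, probability 2903040/3628800 = 4/5.

4/5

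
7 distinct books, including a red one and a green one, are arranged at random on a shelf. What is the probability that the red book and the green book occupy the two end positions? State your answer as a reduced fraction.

1/21

There are 7! = 5040 arrangements.
Place the red book and the green book at the ends in 2 ways, arrange the remaining 5 in 5! = 120 ways: 2·120 = 240.
Probability = 240/5040 = 1/21.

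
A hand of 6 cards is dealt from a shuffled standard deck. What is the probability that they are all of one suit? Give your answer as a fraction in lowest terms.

66/195755

There are C(52,6) = 20358520 possible 6-card hands.
Hands of one suit: 4 suits × C(13,6) = 4·1716 = 6864.
Probability = 6864/20358520 = 66/195755.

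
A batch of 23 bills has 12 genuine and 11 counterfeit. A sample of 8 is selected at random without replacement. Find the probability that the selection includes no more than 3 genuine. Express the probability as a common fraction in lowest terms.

There are C(23,8) = 490314 ways to choose the 8.
Favorable selections (no more than 3 genuine): C(12,0)·C(11,8) + C(12,1)·C(11,7) + C(12,2)·C(11,6) + C(12,3)·C(11,5) = 165 + 3960 + 30492 + 101640 = 136257.
Probability = 136257/490314 = 4129/14858.

4129/14858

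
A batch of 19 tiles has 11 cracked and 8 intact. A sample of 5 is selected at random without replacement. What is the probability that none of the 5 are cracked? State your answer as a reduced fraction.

14/2907

There are C(19,5) = 11628 possible selections.
Selections with no cracked (all intact): C(8,5) = 56.
Probability = 56/11628 = 14/2907.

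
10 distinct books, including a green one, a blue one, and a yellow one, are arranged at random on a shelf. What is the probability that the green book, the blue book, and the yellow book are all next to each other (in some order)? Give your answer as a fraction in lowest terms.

There are 10! = 3628800 arrangements.
Treat the three as one block: 8! placements × 3! orders within the block = 40320·6 = 241920.
Probability = 241920/3628800 = 1/15.

1/15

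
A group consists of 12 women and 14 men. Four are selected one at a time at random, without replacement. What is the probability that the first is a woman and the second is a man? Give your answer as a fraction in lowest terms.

Multiply the conditional probabilities at each draw: 12/26 · 14/25 = 168/650 = 84/325.

84/325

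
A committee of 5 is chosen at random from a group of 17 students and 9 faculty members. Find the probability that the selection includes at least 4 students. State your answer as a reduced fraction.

6902/16445

Total selections: C(26,5) = 65780.
Favorable selections (at least 4 students): C(17,4)·C(9,1) + C(17,5)·C(9,0) = 21420 + 6188 = 27608.
Probability = 27608/65780 = 6902/16445.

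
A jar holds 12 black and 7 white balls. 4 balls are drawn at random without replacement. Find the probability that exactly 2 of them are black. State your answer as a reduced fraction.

231/646

Total number of selections: C(19,4) = 3876.
Selections with exactly 2 black: choose 2 of the 12 black and 2 of the 7 white, C(12,2)·C(7,2) = 66·21 = 1386.
Probability = 1386/3876 = 231/646.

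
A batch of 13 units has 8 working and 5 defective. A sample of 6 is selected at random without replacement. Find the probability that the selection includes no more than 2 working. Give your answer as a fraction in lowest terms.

37/429

There are C(13,6) = 1716 ways to choose the 6.
Favorable selections (no more than 2 working): C(8,1)·C(5,5) + C(8,2)·C(5,4) = 8 + 140 = 148.
Probability = 148/1716 = 37/429.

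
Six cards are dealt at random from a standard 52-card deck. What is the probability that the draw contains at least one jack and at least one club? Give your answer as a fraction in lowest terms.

There are C(52,6) = 20358520 possible draws.
By inclusion-exclusion on the complements, draws missing all jacks or all clubs: C(48,6) + C(39,6) − C(36,6) = 12271512 + 3262623 − 1947792 = 13586343.
So draws with at least one of each: 20358520 − 13586343 = 6772177, probability 6772177/20358520.

6772177/20358520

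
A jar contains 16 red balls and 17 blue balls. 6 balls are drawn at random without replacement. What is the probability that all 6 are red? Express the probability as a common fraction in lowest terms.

There are C(33,6) = 1107568 possible selections.
Selections with all red: C(16,6) = 8008.
Probability = 8008/1107568 = 13/1798.

13/1798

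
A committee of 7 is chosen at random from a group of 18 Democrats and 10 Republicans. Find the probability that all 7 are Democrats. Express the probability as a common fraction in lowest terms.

34/1265

There are C(28,7) = 1184040 possible selections.
Selections with all Democrats: C(18,7) = 31824.
Probability = 31824/1184040 = 34/1265.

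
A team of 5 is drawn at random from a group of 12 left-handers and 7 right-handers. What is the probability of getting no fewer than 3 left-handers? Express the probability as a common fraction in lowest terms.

2959/3876

Total selections: C(19,5) = 11628.
Favorable selections (no fewer than 3 left-handers): C(12,3)·C(7,2) + C(12,4)·C(7,1) + C(12,5)·C(7,0) = 4620 + 3465 + 792 = 8877.
Probability = 8877/11628 = 2959/3876.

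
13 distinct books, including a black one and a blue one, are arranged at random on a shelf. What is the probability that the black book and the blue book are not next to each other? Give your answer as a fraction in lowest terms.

11/13

There are 13! = 6227020800 arrangements.
Arrangements with the black book and the blue book adjacent: 2·12! = 958003200.
So not adjacent: 6227020800 − 958003200 = 5269017600, probability 5269017600/6227020800 = 11/13.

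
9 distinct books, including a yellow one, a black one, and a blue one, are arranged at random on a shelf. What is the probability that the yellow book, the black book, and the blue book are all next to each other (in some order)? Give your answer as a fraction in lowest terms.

There are 9! = 362880 arrangements.
Treat the three as one block: 7! placements × 3! orders within the block = 5040·6 = 30240.
Probability = 30240/362880 = 1/12.

1/12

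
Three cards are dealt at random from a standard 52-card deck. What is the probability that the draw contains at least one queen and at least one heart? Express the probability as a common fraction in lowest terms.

33/260

There are C(52,3) = 22100 possible draws.
By inclusion-exclusion on the complements, draws missing all queens or all hearts: C(48,3) + C(39,3) − C(36,3) = 17296 + 9139 − 7140 = 19295.
So draws with at least one of each: 22100 − 19295 = 2805, probability 2805/22100 = 33/260.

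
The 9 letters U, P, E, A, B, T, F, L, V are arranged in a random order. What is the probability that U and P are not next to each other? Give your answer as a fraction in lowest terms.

There are 9! = 362880 arrangements.
Arrangements with U and P adjacent: 2·8! = 80640.
So not adjacent: 362880 − 80640 = 282240, probability 282240/362880 = 7/9.

7/9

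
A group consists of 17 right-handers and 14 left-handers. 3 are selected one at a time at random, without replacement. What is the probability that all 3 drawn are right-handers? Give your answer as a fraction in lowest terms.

136/899

Multiply the conditional probabilities at each draw: 17/31 · 16/30 · 15/29 = 4080/26970 = 136/899.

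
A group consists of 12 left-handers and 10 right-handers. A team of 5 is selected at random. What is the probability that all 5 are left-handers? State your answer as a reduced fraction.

4/133

There are C(22,5) = 26334 possible selections.
Selections with all left-handers: C(12,5) = 792.
Probability = 792/26334 = 4/133.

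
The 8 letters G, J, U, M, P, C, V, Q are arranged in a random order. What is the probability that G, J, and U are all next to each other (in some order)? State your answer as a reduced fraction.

3/28

There are 8! = 40320 arrangements.
Treat the three as one block: 6! placements × 3! orders within the block = 720·6 = 4320.
Probability = 4320/40320 = 3/28.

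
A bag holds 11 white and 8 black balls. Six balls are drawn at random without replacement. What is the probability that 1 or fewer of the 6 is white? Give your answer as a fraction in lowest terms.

23/969

There are C(19,6) = 27132 ways to choose the 6.
Favorable selections (1 or fewer white): C(11,0)·C(8,6) + C(11,1)·C(8,5) = 28 + 616 = 644.
Probability = 644/27132 = 23/969.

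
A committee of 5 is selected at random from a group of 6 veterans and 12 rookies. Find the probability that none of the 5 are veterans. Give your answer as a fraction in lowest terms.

There are C(18,5) = 8568 possible selections.
Selections with no veterans (all rookies): C(12,5) = 792.
Probability = 792/8568 = 11/119.

11/119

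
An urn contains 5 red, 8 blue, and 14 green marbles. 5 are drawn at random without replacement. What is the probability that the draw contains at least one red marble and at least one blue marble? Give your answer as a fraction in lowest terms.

4477/8073

There are C(27,5) = 80730 possible draws.
By inclusion-exclusion on the complements, draws missing all red or all blue: C(22,5) + C(19,5) − C(14,5) = 26334 + 11628 − 2002 = 35960.
So draws with at least one of each: 80730 − 35960 = 44770, probability 44770/80730 = 4477/8073.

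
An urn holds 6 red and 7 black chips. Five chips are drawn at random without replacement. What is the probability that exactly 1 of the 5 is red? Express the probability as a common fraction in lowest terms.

70/429

Total number of selections: C(13,5) = 1287.
Selections with exactly 1 red: choose 1 of the 6 red and 4 of the 7 black, C(6,1)·C(7,4) = 6·35 = 210.
Probability = 210/1287 = 70/429.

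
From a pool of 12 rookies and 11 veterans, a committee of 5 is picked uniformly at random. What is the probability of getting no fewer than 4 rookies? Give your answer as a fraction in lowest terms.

81/437

There are C(23,5) = 33649 ways to choose the 5.
Favorable selections (no fewer than 4 rookies): C(12,4)·C(11,1) + C(12,5)·C(11,0) = 5445 + 792 = 6237.
Probability = 6237/33649 = 81/437.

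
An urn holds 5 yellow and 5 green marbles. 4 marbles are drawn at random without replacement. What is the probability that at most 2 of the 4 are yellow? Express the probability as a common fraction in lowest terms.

There are C(10,4) = 210 ways to choose the 4.
Count the complement (more than 2 yellow): C(5,3)·C(5,1) + C(5,4)·C(5,0) = 50 + 5 = 55.
Probability = 1 − 55/210 = 155/210 = 31/42.

31/42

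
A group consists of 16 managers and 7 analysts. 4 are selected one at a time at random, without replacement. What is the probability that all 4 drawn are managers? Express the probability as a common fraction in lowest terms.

52/253

Multiply the conditional probabilities at each draw: 16/23 · 15/22 · 14/21 · 13/20 = 43680/212520 = 52/253.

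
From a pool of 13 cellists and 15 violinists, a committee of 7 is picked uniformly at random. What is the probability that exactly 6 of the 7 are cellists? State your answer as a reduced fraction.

There are C(28,7) = 1184040 ways to choose 7 from 28.
Selections with exactly 6 cellists: choose 6 of the 13 cellists and 1 of the 15 violinists, C(13,6)·C(15,1) = 1716·15 = 25740.
Probability = 25740/1184040 = 1/46.

1/46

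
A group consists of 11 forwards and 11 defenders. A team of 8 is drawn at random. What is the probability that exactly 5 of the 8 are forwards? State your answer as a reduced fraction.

77/323

Total number of selections: C(22,8) = 319770.
Selections with exactly 5 forwards: choose 5 of the 11 forwards and 3 of the 11 defenders, C(11,5)·C(11,3) = 462·165 = 76230.
Probability = 76230/319770 = 77/323.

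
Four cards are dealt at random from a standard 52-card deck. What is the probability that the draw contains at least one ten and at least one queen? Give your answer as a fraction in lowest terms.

1332/20825

There are C(52,4) = 270725 possible draws.
By inclusion-exclusion on the complements, draws missing all tens or all queens: C(48,4) + C(48,4) − C(44,4) = 194580 + 194580 − 135751 = 253409.
So draws with at least one of each: 270725 − 253409 = 17316, probability 17316/270725 = 1332/20825.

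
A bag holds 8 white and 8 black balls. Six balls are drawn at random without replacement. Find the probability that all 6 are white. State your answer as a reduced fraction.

There are C(16,6) = 8008 possible selections.
Selections with all white: C(8,6) = 28.
Probability = 28/8008 = 1/286.

1/286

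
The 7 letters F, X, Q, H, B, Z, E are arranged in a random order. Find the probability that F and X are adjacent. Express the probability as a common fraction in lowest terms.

There are 7! = 5040 arrangements.
Treat F and X as a block: 6! arrangements of the blocks × 2 orders within the block = 2·720 = 1440.
Probability = 1440/5040 = 2/7.

2/7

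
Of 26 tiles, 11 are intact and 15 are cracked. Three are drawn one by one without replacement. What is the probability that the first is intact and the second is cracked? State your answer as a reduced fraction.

Multiply the conditional probabilities at each draw: 11/26 · 15/25 = 165/650 = 33/130.

33/130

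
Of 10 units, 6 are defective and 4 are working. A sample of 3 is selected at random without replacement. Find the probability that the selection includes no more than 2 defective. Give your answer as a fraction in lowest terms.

There are C(10,3) = 120 ways to choose the 3.
The complement is exactly 3 defective: C(6,3)·C(4,0) = 20.
Probability = 1 − 20/120 = 100/120 = 5/6.

5/6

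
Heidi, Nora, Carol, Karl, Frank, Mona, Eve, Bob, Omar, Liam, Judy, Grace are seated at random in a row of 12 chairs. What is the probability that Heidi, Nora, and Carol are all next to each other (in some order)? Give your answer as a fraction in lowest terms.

1/22

There are 12! = 479001600 arrangements.
Treat the three as one block: 10! placements × 3! orders within the block = 3628800·6 = 21772800.
Probability = 21772800/479001600 = 1/22.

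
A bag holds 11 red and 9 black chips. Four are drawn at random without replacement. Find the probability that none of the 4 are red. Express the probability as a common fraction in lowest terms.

There are C(20,4) = 4845 possible selections.
Selections with no red (all black): C(9,4) = 126.
Probability = 126/4845 = 42/1615.

42/1615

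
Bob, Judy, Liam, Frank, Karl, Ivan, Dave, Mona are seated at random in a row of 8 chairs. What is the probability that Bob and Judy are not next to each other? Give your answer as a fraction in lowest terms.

There are 8! = 40320 arrangements.
Arrangements with Bob and Judy adjacent: 2·7! = 10080.
So not adjacent: 40320 − 10080 = 30240, probability 30240/40320 = 3/4.

3/4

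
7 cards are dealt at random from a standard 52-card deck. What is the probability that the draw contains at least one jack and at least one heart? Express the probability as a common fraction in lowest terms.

53122231/133784560

There are C(52,7) = 133784560 possible draws.
By inclusion-exclusion on the complements, draws missing all jacks or all hearts: C(48,7) + C(39,7) − C(36,7) = 73629072 + 15380937 − 8347680 = 80662329.
So draws with at least one of each: 133784560 − 80662329 = 53122231, probability 53122231/133784560.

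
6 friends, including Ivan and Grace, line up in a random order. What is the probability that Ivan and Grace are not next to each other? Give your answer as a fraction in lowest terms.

2/3

There are 6! = 720 arrangements.
Arrangements with Ivan and Grace adjacent: 2·5! = 240.
So not adjacent: 720 − 240 = 480, probability 480/720 = 2/3.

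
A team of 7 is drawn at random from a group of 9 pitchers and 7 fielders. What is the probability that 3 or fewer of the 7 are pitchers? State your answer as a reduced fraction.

47/143

There are C(16,7) = 11440 ways to choose the 7.
Favorable selections (3 or fewer pitchers): C(9,0)·C(7,7) + C(9,1)·C(7,6) + C(9,2)·C(7,5) + C(9,3)·C(7,4) = 1 + 63 + 756 + 2940 = 3760.
Probability = 3760/11440 = 47/143.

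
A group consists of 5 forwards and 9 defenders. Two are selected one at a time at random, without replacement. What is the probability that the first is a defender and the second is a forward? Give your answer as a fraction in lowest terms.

Multiply the conditional probabilities at each draw: 9/14 · 5/13 = 45/182.

45/182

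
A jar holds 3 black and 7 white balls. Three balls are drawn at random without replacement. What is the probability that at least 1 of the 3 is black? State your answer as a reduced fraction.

17/24

Total selections: C(10,3) = 120.
The complement is all 3 are white: C(7,3) = 35.
Probability = 1 − 35/120 = 85/120 = 17/24.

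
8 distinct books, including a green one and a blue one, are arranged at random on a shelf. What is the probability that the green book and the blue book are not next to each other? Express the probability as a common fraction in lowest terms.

There are 8! = 40320 arrangements.
Arrangements with the green book and the blue book adjacent: 2·7! = 10080.
So not adjacent: 40320 − 10080 = 30240, probability 30240/40320 = 3/4.

3/4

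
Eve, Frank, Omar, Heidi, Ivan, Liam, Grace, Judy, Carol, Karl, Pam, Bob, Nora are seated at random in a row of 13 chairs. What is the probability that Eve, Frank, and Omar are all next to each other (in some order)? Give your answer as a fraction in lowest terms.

1/26

There are 13! = 6227020800 arrangements.
Treat the three as one block: 11! placements × 3! orders within the block = 39916800·6 = 239500800.
Probability = 239500800/6227020800 = 1/26.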